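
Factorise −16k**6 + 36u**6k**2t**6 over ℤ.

4k**2(3u**3t**3 − 2k**2)(3u**3t**3 + 2k**2)

Pull out the common factor 4k**2, leaving 9u**6t**6 − 4k**4.
Recognize a difference of squares with the parts 3u**3t**3 and 2k**2.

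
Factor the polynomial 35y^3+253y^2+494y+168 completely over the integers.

(5y+14)(7y+3)(y+4)

Among the possible rational roots, y = -4 is a root, so (y+4) is a factor; dividing leaves 35y^2+113y+42.
The remaining quadratic factors as (7y+3)(5y+14).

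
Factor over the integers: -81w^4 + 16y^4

(2y - 3w)(2y + 3w)(4y^2 + 9w^2)

Write as (4y^2)² − (9w^2)², then factor 4y^2 - 9w^2 once more.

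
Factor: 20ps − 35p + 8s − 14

Group as (20ps − 35p) + (8s − 14) = 5p(4s − 7) + 2(4s − 7).
Both groups share the factor (4s − 7).

(4s − 7)(5p + 2)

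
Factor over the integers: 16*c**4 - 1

(2*c + 1)*(2*c - 1)*(4*c**2 + 1)

(2*c)⁴ − (1)⁴ = ((2*c)² − (1)²)((2*c)² + (1)²); the first factor splits again, the second (4*c**2 + 1) is irreducible.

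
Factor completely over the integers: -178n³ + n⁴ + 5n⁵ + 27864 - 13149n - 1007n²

(5n - 9)(n + 8)(n - 9)(n² + 3n + 43)

Among the possible rational roots, n = -8 is a root, so (n + 8) divides it; the quotient is 5n⁴ - 39n³ + 134n² - 2079n + 3483.
Then n = 9/5 is a root, so (5n - 9) divides it; the quotient is n³ - 6n² + 16n - 387.
Continuing, n = 9 is a root, giving the factor (n - 9) and quotient n² + 3n + 43.
The quadratic n² + 3n + 43 has discriminant -163 < 0 and is irreducible over ℤ.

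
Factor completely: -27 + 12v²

Every term has a factor of 3. Then 4v² - 9 = (2v)² − (3)².

3(2v + 3)(2v - 3)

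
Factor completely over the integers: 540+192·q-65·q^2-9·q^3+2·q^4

(2·q+9)·(q+2)·(q-5)·(q-6)

Testing divisors of the constant over divisors of the leading coefficient, q = 5 is a root, so (q-5) is a factor; dividing leaves 2·q^3+q^2-60·q-108.
Next, q = -9/2 is a root, so (2·q+9) divides it; the quotient is q^2-4·q-12.
The remaining quadratic factors as (q+2)(q-6).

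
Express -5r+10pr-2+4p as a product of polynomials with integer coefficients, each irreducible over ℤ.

Group as (10pr+4p) + (-5r-2) = 2p(5r+2) - (5r+2).
Both groups share the factor (5r+2).

(2p-1)(5r+2)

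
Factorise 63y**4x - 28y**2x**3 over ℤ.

7xy**2(3y - 2x)(3y + 2x)

Every term has a factor of 7y**2x. Then 9y**2 - 4x**2 = (3y)² − (2x)².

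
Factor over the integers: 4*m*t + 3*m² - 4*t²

(3*m - 2*t)*(m + 2*t)

Group: 3*m*(m + 2*t) - 2*t*(m + 2*t); both groups contain (m + 2*t).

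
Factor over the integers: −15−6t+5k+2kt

(2t+5)(k−3)

Group as (2kt+5k) + (−6t−15) = k(2t+5) − 3(2t+5).
Both groups share the factor (2t+5).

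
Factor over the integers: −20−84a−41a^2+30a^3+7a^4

Testing divisors of the constant over divisors of the leading coefficient, a = −5 is a root, so (a+5) divides it; the quotient is 7a^3−5a^2−16a−4.
Then a = −2/7 is a root, giving the factor (7a+2) and quotient a^2−a−2.
The remaining quadratic factors as (a+1)(a−2).

(7a+2)(a+1)(a+5)(a−2)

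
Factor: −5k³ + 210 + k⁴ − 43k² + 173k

(k + 1)(k + 6)(k − 5)(k − 7)

Trying the rational-root candidates, k = 5 is a root, so (k − 5) divides it; the quotient is k³ − 43k − 42.
Continuing, k = 7 is a root, so (k − 7) divides it; the quotient is k² + 7k + 6.
The remaining quadratic factors as (k + 6)(k + 1).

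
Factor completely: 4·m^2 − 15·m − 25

(4·m + 5)·(m − 5)

Need a pair with product 4·(−25) = −100 and sum −15: that's 5 and −20.
Split the middle term: 4·m^2 + 5·m − 20·m − 25 = m·(4·m + 5) − 5·(4·m + 5).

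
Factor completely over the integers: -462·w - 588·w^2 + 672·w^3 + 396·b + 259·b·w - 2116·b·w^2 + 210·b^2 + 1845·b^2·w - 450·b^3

-(15·b - 8·w + 11)·(5·b - 12·w - 6)·(6·b - 7·w)

Group: 5·b·(-90·b^2 + 153·b·w - 66·b - 56·w^2 + 77·w) + (-12·w - 6)·(-90·b^2 + 153·b·w - 66·b - 56·w^2 + 77·w); both groups contain (-90·b^2 + 153·b·w - 66·b - 56·w^2 + 77·w), so (5·b - 12·w - 6) is a factor with cofactor -90·b^2 + 153·b·w - 66·b - 56·w^2 + 77·w.
The cofactor groups again: -90·b^2 + 153·b·w - 66·b - 56·w^2 + 77·w = -15·b·(6·b - 7·w) + (8·w - 11)·(6·b - 7·w); both groups contain (6·b - 7·w), giving -(15·b - 8·w + 11)·(6·b - 7·w).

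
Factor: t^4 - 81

(t)⁴ − (3)⁴ = ((t)² − (3)²)((t)² + (3)²); the first factor splits again, the second (t^2 + 9) is irreducible.

(t + 3)·(t - 3)·(t^2 + 9)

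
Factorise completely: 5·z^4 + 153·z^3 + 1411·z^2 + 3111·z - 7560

Trying the rational-root candidates, z = -8 is a root, so (z + 8) is a factor; dividing leaves 5·z^3 + 113·z^2 + 507·z - 945.
Continuing, z = 7/5 is a root, so (5·z - 7) divides it; the quotient is z^2 + 24·z + 135.
The remaining quadratic factors as (z + 15)(z + 9).

(5·z - 7)·(z + 15)·(z + 8)·(z + 9)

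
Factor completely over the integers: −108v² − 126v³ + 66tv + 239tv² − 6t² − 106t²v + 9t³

(9t − 7v − 6)(t − 2v)(t − 9v)

Group: 9t(t² − 11tv + 18v²) + (−7v − 6)(t² − 11tv + 18v²); both groups contain (t² − 11tv + 18v²), so (9t − 7v − 6) is a factor with cofactor t² − 11tv + 18v².
The cofactor groups again: t² − 11tv + 18v² = t(t − 9v) − 2v(t − 9v); both groups contain (t − 9v), giving (t − 2v)(t − 9v).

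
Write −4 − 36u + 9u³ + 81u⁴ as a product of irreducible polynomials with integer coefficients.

Group as (81u⁴ − 36u) + (9u³ − 4) = 9u(9u³ − 4) + (9u³ − 4).
Both groups share the factor (9u³ − 4).

(9u + 1)(9u³ − 4)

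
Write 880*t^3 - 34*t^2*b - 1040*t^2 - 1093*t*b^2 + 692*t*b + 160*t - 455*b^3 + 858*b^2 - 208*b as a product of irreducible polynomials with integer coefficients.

(10*t - 13*b)*(8*t + 5*b - 8)*(11*t + 7*b - 2)

Group: 8*t*(110*t^2 - 73*t*b - 20*t - 91*b^2 + 26*b) + (5*b - 8)*(110*t^2 - 73*t*b - 20*t - 91*b^2 + 26*b); both groups contain (110*t^2 - 73*t*b - 20*t - 91*b^2 + 26*b), so (8*t + 5*b - 8) is a factor with cofactor 110*t^2 - 73*t*b - 20*t - 91*b^2 + 26*b.
The cofactor groups again: 110*t^2 - 73*t*b - 20*t - 91*b^2 + 26*b = 10*t*(11*t + 7*b - 2) - 13*b*(11*t + 7*b - 2); both groups contain (11*t + 7*b - 2), giving (10*t - 13*b)*(11*t + 7*b - 2).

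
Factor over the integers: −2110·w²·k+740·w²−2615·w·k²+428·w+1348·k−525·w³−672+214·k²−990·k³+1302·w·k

−(5·w+10·k−6)·(15·w+11·k+14)·(7·w+9·k−8)

Group: 7·w·(−75·w²−205·w·k+20·w−110·k²−74·k+84) + (9·k−8)·(−75·w²−205·w·k+20·w−110·k²−74·k+84); both groups contain (−75·w²−205·w·k+20·w−110·k²−74·k+84), so (7·w+9·k−8) is a factor with cofactor −75·w²−205·w·k+20·w−110·k²−74·k+84.
The cofactor groups again: −75·w²−205·w·k+20·w−110·k²−74·k+84 = −5·w·(15·w+11·k+14) + (−10·k+6)·(15·w+11·k+14); both groups contain (15·w+11·k+14), giving −(5·w+10·k−6)·(15·w+11·k+14).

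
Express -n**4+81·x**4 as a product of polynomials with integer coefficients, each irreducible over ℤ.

(3·x)⁴ − (n)⁴ = ((3·x)² − (n)²)((3·x)² + (n)²); the first factor splits again, the second (9·x**2+n**2) is irreducible.

(3·x-n)·(3·x+n)·(9·x**2+n**2)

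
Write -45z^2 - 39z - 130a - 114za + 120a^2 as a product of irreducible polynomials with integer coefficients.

Group: -15z(3z + 10a) + (12a - 13)(3z + 10a); both groups contain (3z + 10a).

-(15z - 12a + 13)(3z + 10a)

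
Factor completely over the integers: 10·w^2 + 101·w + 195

Need a pair with product 10·195 = 1950 and sum 101: that's 26 and 75.
Split the middle term: 10·w^2 + 26·w + 75·w + 195 = 2·w·(5·w + 13) + 15·(5·w + 13).

(2·w + 15)·(5·w + 13)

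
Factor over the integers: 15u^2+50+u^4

(u^2+10)(u^2+5)

Substitute w = u^2 to get a quadratic in w, then factor.
u^2+10 is irreducible over ℤ (always positive, so no real roots).
u^2+5 is irreducible over ℤ (always positive, so no real roots).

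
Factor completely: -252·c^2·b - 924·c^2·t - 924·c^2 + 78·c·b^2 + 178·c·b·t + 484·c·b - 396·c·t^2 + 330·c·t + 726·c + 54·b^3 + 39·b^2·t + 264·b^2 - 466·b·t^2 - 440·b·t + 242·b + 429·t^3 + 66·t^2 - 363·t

Group: 6·c·(-42·c·b - 154·c·t - 154·c + 27·b^2 + 60·b·t + 132·b - 143·t^2 - 22·t + 121) + (2·b - 3·t)·(-42·c·b - 154·c·t - 154·c + 27·b^2 + 60·b·t + 132·b - 143·t^2 - 22·t + 121); both groups contain (-42·c·b - 154·c·t - 154·c + 27·b^2 + 60·b·t + 132·b - 143·t^2 - 22·t + 121), so (6·c + 2·b - 3·t) is a factor with cofactor -42·c·b - 154·c·t - 154·c + 27·b^2 + 60·b·t + 132·b - 143·t^2 - 22·t + 121.
The cofactor groups again: -42·c·b - 154·c·t - 154·c + 27·b^2 + 60·b·t + 132·b - 143·t^2 - 22·t + 121 = -3·b·(14·c - 9·b + 13·t - 11) + (-11·t - 11)·(14·c - 9·b + 13·t - 11); both groups contain (14·c - 9·b + 13·t - 11), giving -(3·b + 11·t + 11)·(14·c - 9·b + 13·t - 11).

-(14·c - 9·b + 13·t - 11)·(6·c + 2·b - 3·t)·(3·b + 11·t + 11)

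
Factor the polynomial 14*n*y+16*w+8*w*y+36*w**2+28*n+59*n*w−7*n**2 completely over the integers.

−(7*n+4*w)*(n−9*w−2*y−4)

Group: −n*(7*n+4*w) + (9*w+2*y+4)*(7*n+4*w); both groups contain (7*n+4*w).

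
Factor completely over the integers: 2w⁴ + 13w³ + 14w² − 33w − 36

Testing divisors of the constant over divisors of the leading coefficient, w = −1 is a root, giving the factor (w + 1) and quotient 2w³ + 11w² + 3w − 36.
Then w = −4 is a root, so (w + 4) divides it; the quotient is 2w² + 3w − 9.
The remaining quadratic factors as (w + 3)(2w − 3).

(2w − 3)(w + 1)(w + 3)(w + 4)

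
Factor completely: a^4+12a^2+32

Substitute u = a^2 to get a quadratic in u, then factor.
a^2+4 is irreducible over ℤ (sum of squares).
a^2+8 is irreducible over ℤ (always positive, so no real roots).

(a^2+4)(a^2+8)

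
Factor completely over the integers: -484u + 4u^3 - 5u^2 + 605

(4u - 5)(u + 11)(u - 11)

Testing divisors of the constant over divisors of the leading coefficient, u = 5/4 is a root, so (4u - 5) divides it; the quotient is u^2 - 121.
The remaining quadratic factors as (u + 11)(u - 11).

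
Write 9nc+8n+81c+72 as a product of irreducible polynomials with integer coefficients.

(9c+8)(n+9)

Group as (9nc+8n) + (81c+72) = n(9c+8) + 9(9c+8).
Both groups share the factor (9c+8).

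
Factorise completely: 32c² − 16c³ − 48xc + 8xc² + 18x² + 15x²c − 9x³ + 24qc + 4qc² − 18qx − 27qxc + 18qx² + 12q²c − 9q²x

Group: 3x(−3q² + 6qx − qc − 6q − 3x² + xc + 6x + 4c² − 8c) − 4c(−3q² + 6qx − qc − 6q − 3x² + xc + 6x + 4c² − 8c); both groups contain (−3q² + 6qx − qc − 6q − 3x² + xc + 6x + 4c² − 8c), so (3x − 4c) is a factor with cofactor −3q² + 6qx − qc − 6q − 3x² + xc + 6x + 4c² − 8c.
The cofactor groups again: −3q² + 6qx − qc − 6q − 3x² + xc + 6x + 4c² − 8c = −3q(q − x − c + 2) + (3x − 4c)(q − x − c + 2); both groups contain (q − x − c + 2), giving −(3q − 3x + 4c)(q − x − c + 2).

−(3x − 4c)(q − x − c + 2)(3q − 3x + 4c)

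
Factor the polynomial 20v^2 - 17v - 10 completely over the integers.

Need a pair with product 20·(-10) = -200 and sum -17: that's -25 and 8.
Split the middle term: 20v^2 - 25v + 8v - 10 = 5v(4v - 5) + 2(4v - 5).

(4v - 5)(5v + 2)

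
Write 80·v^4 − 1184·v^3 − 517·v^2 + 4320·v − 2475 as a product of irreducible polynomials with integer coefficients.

(4·v − 3)·(4·v − 5)·(5·v + 11)·(v − 15)

Among the possible rational roots, v = 15 is a root, so (v − 15) divides it; the quotient is 80·v^3 + 16·v^2 − 277·v + 165.
Continuing, v = −11/5 is a root, giving the factor (5·v + 11) and quotient 16·v^2 − 32·v + 15.
The remaining quadratic factors as (4·v − 3)(4·v − 5).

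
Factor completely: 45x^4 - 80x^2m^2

Pull out the common factor 5x^2; 9x^2 - 16m^2 is a difference of squares.

5x^2(3x - 4m)(3x + 4m)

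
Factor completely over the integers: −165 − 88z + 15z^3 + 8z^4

(8z + 15)(z^3 − 11)

Group as (8z^4 − 88z) + (15z^3 − 165) = 8z(z^3 − 11) + 15(z^3 − 11).
Both groups share the factor (z^3 − 11).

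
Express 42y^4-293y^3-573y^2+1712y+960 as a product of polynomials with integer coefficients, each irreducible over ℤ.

(2y+1)(3y+8)(7y-15)(y-8)

Trying the rational-root candidates, y = 8 is a root, so (y-8) is a factor; dividing leaves 42y^3+43y^2-229y-120.
Next, y = -1/2 is a root, so (2y+1) divides it; the quotient is 21y^2+11y-120.
The remaining quadratic factors as (7y-15)(3y+8).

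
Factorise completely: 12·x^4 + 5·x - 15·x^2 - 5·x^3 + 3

(3·x + 1)·(4·x - 3)·(x + 1)·(x - 1)

Among the possible rational roots, x = 3/4 is a root, so (4·x - 3) divides it; the quotient is 3·x^3 + x^2 - 3·x - 1.
Next, x = 1 is a root, so (x - 1) is a factor; dividing leaves 3·x^2 + 4·x + 1.
The remaining quadratic factors as (x + 1)(3·x + 1).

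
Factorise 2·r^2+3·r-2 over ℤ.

(2·r-1)·(r+2)

Need a pair with product 2·(-2) = -4 and sum 3: that's 4 and -1.
Split the middle term: 2·r^2+4·r - r-2 = 2·r·(r+2) - (r+2).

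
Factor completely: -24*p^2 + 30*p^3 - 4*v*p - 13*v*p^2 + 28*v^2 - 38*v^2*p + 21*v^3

Group: 7*v*(3*v^2 - 8*v*p + 4*v + 5*p^2 - 4*p) + 6*p*(3*v^2 - 8*v*p + 4*v + 5*p^2 - 4*p); both groups contain (3*v^2 - 8*v*p + 4*v + 5*p^2 - 4*p), so (7*v + 6*p) is a factor with cofactor 3*v^2 - 8*v*p + 4*v + 5*p^2 - 4*p.
The cofactor groups again: 3*v^2 - 8*v*p + 4*v + 5*p^2 - 4*p = 3*v*(v - p) + (-5*p + 4)*(v - p); both groups contain (v - p), giving (3*v - 5*p + 4)*(v - p).

(3*v - 5*p + 4)*(v - p)*(7*v + 6*p)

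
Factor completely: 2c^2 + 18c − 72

2(c + 12)(c − 3)

Pull out the common factor 2, then factor the remaining trinomial.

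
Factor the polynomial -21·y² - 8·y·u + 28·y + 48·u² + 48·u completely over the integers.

-(3·y - 4·u - 4)·(7·y + 12·u)

Group: -3·y·(7·y + 12·u) + (4·u + 4)·(7·y + 12·u); both groups contain (7·y + 12·u).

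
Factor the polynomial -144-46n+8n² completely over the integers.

2(4n+9)(n-8)

Pull out the common factor 2, then factor the remaining trinomial.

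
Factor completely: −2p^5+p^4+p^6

Every term has a factor of p^4; factoring it out leaves p^2−2p+1.
Recognize a perfect-square trinomial with the parts 1 and p.

p^4(p−1)^2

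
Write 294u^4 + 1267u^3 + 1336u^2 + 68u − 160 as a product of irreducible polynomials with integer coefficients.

Testing divisors of the constant over divisors of the leading coefficient, u = 2/7 is a root, giving the factor (7u − 2) and quotient 42u^3 + 193u^2 + 246u + 80.
Next, u = −10/7 is a root, giving the factor (7u + 10) and quotient 6u^2 + 19u + 8.
The remaining quadratic factors as (3u + 8)(2u + 1).

(2u + 1)(3u + 8)(7u + 10)(7u − 2)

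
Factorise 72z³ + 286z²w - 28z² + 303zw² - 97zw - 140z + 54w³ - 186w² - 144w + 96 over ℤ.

(9z + 2w - 8)(2z + 3w + 3)(4z + 9w - 4)

Group: 9z(8z² + 30zw + 4z + 27w² + 15w - 12) + (2w - 8)(8z² + 30zw + 4z + 27w² + 15w - 12); both groups contain (8z² + 30zw + 4z + 27w² + 15w - 12), so (9z + 2w - 8) is a factor with cofactor 8z² + 30zw + 4z + 27w² + 15w - 12.
The cofactor groups again: 8z² + 30zw + 4z + 27w² + 15w - 12 = 4z(2z + 3w + 3) + (9w - 4)(2z + 3w + 3); both groups contain (2z + 3w + 3), giving (4z + 9w - 4)(2z + 3w + 3).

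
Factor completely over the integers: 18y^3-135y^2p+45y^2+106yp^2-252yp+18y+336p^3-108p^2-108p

Group: 3y(6y^2-29yp+3y-42p^2-18p) + (-8p+6)(6y^2-29yp+3y-42p^2-18p); both groups contain (6y^2-29yp+3y-42p^2-18p), so (3y-8p+6) is a factor with cofactor 6y^2-29yp+3y-42p^2-18p.
The cofactor groups again: 6y^2-29yp+3y-42p^2-18p = y(6y+7p+3) - 6p(6y+7p+3); both groups contain (6y+7p+3), giving (y-6p)(6y+7p+3).

(y-6p)(3y-8p+6)(6y+7p+3)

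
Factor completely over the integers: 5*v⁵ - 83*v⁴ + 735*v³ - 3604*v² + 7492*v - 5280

(5*v - 8)*(v - 2)*(v - 6)*(v² - 7*v + 55)

Among the possible rational roots, v = 2 is a root, so (v - 2) divides it; the quotient is 5*v⁴ - 73*v³ + 589*v² - 2426*v + 2640.
Continuing, v = 8/5 is a root, so (5*v - 8) divides it; the quotient is v³ - 13*v² + 97*v - 330.
Next, v = 6 is a root, so (v - 6) divides it; the quotient is v² - 7*v + 55.
The quadratic v² - 7*v + 55 has discriminant -171 < 0 and is irreducible over ℤ.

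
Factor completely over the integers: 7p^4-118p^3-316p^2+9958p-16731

Testing divisors of the constant over divisors of the leading coefficient, p = 13 is a root, so (p-13) divides it; the quotient is 7p^3-27p^2-667p+1287.
Then p = 13/7 is a root, so (7p-13) divides it; the quotient is p^2-2p-99.
The remaining quadratic factors as (p+9)(p-11).

(7p-13)(p+9)(p-11)(p-13)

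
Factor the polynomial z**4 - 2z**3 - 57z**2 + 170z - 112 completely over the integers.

(z + 8)(z - 1)(z - 2)(z - 7)

Testing divisors of the constant over divisors of the leading coefficient, z = 7 is a root, so (z - 7) divides it; the quotient is z**3 + 5z**2 - 22z + 16.
Continuing, z = 2 is a root, so (z - 2) divides it; the quotient is z**2 + 7z - 8.
The remaining quadratic factors as (z - 1)(z + 8).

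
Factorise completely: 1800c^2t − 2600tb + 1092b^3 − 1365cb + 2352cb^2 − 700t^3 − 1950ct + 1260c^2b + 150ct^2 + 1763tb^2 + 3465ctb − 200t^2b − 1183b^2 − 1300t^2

Group: 10t(180c^2 + 15ct + 336cb − 195c − 70t^2 + 29tb − 130t + 156b^2 − 169b) + 7b(180c^2 + 15ct + 336cb − 195c − 70t^2 + 29tb − 130t + 156b^2 − 169b); both groups contain (180c^2 + 15ct + 336cb − 195c − 70t^2 + 29tb − 130t + 156b^2 − 169b), so (10t + 7b) is a factor with cofactor 180c^2 + 15ct + 336cb − 195c − 70t^2 + 29tb − 130t + 156b^2 − 169b.
The cofactor groups again: 180c^2 + 15ct + 336cb − 195c − 70t^2 + 29tb − 130t + 156b^2 − 169b = 15c(12c − 7t + 12b − 13) + (10t + 13b)(12c − 7t + 12b − 13); both groups contain (12c − 7t + 12b − 13), giving (15c + 10t + 13b)(12c − 7t + 12b − 13).

(12c − 7t + 12b − 13)(15c + 10t + 13b)(10t + 7b)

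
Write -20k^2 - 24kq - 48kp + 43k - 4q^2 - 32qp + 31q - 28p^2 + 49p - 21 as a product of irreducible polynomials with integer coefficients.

-(4k + 4q + 4p - 3)(5k + q + 7p - 7)

Group: -4k(5k + q + 7p - 7) + (-4q - 4p + 3)(5k + q + 7p - 7); both groups contain (5k + q + 7p - 7).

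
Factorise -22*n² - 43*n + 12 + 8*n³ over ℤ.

(2*n + 3)*(4*n - 1)*(n - 4)

Trying the rational-root candidates, n = 1/4 is a root, giving the factor (4*n - 1) and quotient 2*n² - 5*n - 12.
The remaining quadratic factors as (2*n + 3)(n - 4).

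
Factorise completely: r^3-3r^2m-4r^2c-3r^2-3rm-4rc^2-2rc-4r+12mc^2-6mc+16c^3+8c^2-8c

(r-2c+1)(r-3m-4c-4)(r+2c)

Group: r(r^2+r-4c^2+2c) + (-3m-4c-4)(r^2+r-4c^2+2c); both groups contain (r^2+r-4c^2+2c), so (r-3m-4c-4) is a factor with cofactor r^2+r-4c^2+2c.
The cofactor groups again: r^2+r-4c^2+2c = r(r-2c+1) + 2c(r-2c+1); both groups contain (r-2c+1), giving (r+2c)(r-2c+1).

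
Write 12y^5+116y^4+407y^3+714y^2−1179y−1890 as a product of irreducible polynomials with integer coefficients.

Testing divisors of the constant over divisors of the leading coefficient, y = 3/2 is a root, giving the factor (2y−3) and quotient 6y^4+67y^3+304y^2+813y+630.
Then y = −6 is a root, giving the factor (y+6) and quotient 6y^3+31y^2+118y+105.
Continuing, y = −7/6 is a root, so (6y+7) divides it; the quotient is y^2+4y+15.
The quadratic y^2+4y+15 has discriminant −44 < 0 and is irreducible over ℤ.

(2y−3)(6y+7)(y+6)(y^2+4y+15)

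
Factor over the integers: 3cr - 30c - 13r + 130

Group as (3cr - 30c) + (-13r + 130) = 3c(r - 10) - 13(r - 10).
Both groups share the factor (r - 10).

(3c - 13)(r - 10)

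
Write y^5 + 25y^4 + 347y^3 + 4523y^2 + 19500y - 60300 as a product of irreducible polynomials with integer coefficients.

(y + 10)(y + 15)(y - 2)(y^2 + 2y + 201)

Among the possible rational roots, y = -10 is a root, so (y + 10) is a factor; dividing leaves y^4 + 15y^3 + 197y^2 + 2553y - 6030.
Next, y = -15 is a root, so (y + 15) divides it; the quotient is y^3 + 197y - 402.
Continuing, y = 2 is a root, so (y - 2) is a factor; dividing leaves y^2 + 2y + 201.
The quadratic y^2 + 2y + 201 has discriminant -800 < 0 and is irreducible over ℤ.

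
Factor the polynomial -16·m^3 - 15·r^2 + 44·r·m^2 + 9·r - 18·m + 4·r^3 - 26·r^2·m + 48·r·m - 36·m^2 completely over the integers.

(4·r - 2·m - 3)·(r - 2·m)·(r - 4·m - 3)

Group: 4·r·(r^2 - 6·r·m - 3·r + 8·m^2 + 6·m) + (-2·m - 3)·(r^2 - 6·r·m - 3·r + 8·m^2 + 6·m); both groups contain (r^2 - 6·r·m - 3·r + 8·m^2 + 6·m), so (4·r - 2·m - 3) is a factor with cofactor r^2 - 6·r·m - 3·r + 8·m^2 + 6·m.
The cofactor groups again: r^2 - 6·r·m - 3·r + 8·m^2 + 6·m = r·(r - 2·m) + (-4·m - 3)·(r - 2·m); both groups contain (r - 2·m), giving (r - 4·m - 3)·(r - 2·m).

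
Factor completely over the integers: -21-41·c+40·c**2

Need a pair with product 40·(-21) = -840 and sum -41: that's -56 and 15.
Split the middle term: 40·c**2-56·c + 15·c-21 = 8·c·(5·c-7) + 3·(5·c-7).

(5·c-7)·(8·c+3)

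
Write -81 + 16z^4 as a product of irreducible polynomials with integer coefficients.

(2z + 3)(2z - 3)(4z^2 + 9)

Difference of squares twice: with A = 2z and B = 3, A⁴ − B⁴ = (A² − B²)(A² + B²), and A² − B² factors again.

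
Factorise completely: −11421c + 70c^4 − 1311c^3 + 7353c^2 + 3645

By the rational root theorem, c = 3/7 is a root, so (7c − 3) divides it; the quotient is 10c^3 − 183c^2 + 972c − 1215.
Continuing, c = 9/5 is a root, so (5c − 9) is a factor; dividing leaves 2c^2 − 33c + 135.
The remaining quadratic factors as (c − 9)(2c − 15).

(2c − 15)(5c − 9)(7c − 3)(c − 9)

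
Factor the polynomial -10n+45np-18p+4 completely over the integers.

(5n-2)(9p-2)

Group as (45np-10n) + (-18p+4) = 5n(9p-2) - 2(9p-2).
Both groups share the factor (9p-2).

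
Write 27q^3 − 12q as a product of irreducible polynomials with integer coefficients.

Every term has a factor of 3q. Then 9q^2 − 4 = (3q)² − (2)².

3q(3q + 2)(3q − 2)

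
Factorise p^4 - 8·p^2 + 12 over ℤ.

Substitute u = p^2 to get a quadratic in u, then factor.
p^2 - 6 is irreducible over ℤ (6 is not a perfect square).
p^2 - 2 is irreducible over ℤ (2 is not a perfect square).

(p^2 - 2)·(p^2 - 6)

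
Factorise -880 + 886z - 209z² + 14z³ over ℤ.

Trying the rational-root candidates, z = 11/2 is a root, giving the factor (2z - 11) and quotient 7z² - 66z + 80.
The remaining quadratic factors as (7z - 10)(z - 8).

(2z - 11)(7z - 10)(z - 8)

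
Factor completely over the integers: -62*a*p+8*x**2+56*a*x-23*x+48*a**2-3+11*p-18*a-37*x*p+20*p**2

(6*a+x-4*p-3)*(8*a+8*x-5*p+1)

Group: 8*a*(6*a+x-4*p-3) + (8*x-5*p+1)*(6*a+x-4*p-3); both groups contain (6*a+x-4*p-3).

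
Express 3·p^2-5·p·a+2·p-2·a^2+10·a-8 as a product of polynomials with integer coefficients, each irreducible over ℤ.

(p-2·a+2)·(3·p+a-4)

Group: 3·p·(p-2·a+2) + (a-4)·(p-2·a+2); both groups contain (p-2·a+2).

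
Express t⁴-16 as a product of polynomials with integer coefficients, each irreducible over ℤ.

(t+2)*(t-2)*(t²+4)

Write as (t²)² − (4)², then factor t²-4 once more.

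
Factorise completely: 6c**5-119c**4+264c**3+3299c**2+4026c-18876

Among the possible rational roots, c = 13 is a root, so (c-13) divides it; the quotient is 6c**4-41c**3-269c**2-198c+1452.
Then c = 11/6 is a root, so (6c-11) is a factor; dividing leaves c**3-5c**2-54c-132.
Then c = 11 is a root, so (c-11) divides it; the quotient is c**2+6c+12.
The quadratic c**2+6c+12 has discriminant -12 < 0 and is irreducible over ℤ.

(6c-11)(c-11)(c-13)(c**2+6c+12)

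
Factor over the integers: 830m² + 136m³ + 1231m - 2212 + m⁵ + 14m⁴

(m + 4)(m + 7)(m - 1)(m² + 4m + 79)

Among the possible rational roots, m = -7 is a root, so (m + 7) is a factor; dividing leaves m⁴ + 7m³ + 87m² + 221m - 316.
Next, m = 1 is a root, so (m - 1) divides it; the quotient is m³ + 8m² + 95m + 316.
Continuing, m = -4 is a root, so (m + 4) is a factor; dividing leaves m² + 4m + 79.
The quadratic m² + 4m + 79 has discriminant -300 < 0 and is irreducible over ℤ.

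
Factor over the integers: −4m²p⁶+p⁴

−p⁴(2mp+1)(2mp−1)

Pull out the common factor p⁴, leaving −4m²p²+1.
Recognize a difference of squares with the parts 1 and 2mp.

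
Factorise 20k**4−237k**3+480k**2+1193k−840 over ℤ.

Testing divisors of the constant over divisors of the leading coefficient, k = 5 is a root, so (k−5) divides it; the quotient is 20k**3−137k**2−205k+168.
Then k = 3/5 is a root, giving the factor (5k−3) and quotient 4k**2−25k−56.
The remaining quadratic factors as (k−8)(4k+7).

(4k+7)(5k−3)(k−5)(k−8)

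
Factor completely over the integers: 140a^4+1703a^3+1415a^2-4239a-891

(4a+9)(5a+1)(7a-9)(a+11)

Among the possible rational roots, a = -9/4 is a root, giving the factor (4a+9) and quotient 35a^3+347a^2-427a-99.
Continuing, a = -1/5 is a root, so (5a+1) divides it; the quotient is 7a^2+68a-99.
The remaining quadratic factors as (a+11)(7a-9).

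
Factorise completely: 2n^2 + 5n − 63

(2n − 9)(n + 7)

Need a pair with product 2·(−63) = −126 and sum 5: that's 14 and −9.
Split the middle term: 2n^2 + 14n − 9n − 63 = 2n(n + 7) − 9(n + 7).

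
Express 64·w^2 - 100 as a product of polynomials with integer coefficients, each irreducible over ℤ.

Every term has a factor of 4. Then 16·w^2 - 25 = (4·w)² − (5)².

4·(4·w + 5)·(4·w - 5)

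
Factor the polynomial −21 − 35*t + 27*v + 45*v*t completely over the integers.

(5*t + 3)*(9*v − 7)

Group as (45*v*t + 27*v) + (−35*t − 21) = 9*v*(5*t + 3) − 7*(5*t + 3).
Both groups share the factor (5*t + 3).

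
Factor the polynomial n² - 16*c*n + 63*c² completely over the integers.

(7*c - n)*(9*c - n)

Group: 7*c*(9*c - n) - n*(9*c - n); both groups contain (9*c - n).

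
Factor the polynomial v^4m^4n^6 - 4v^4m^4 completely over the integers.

m^4v^4(n^3 + 2)(n^3 - 2)

Factor out v^4m^4 first: what remains is n^6 - 4.
Recognize a difference of squares with the parts n^3 and 2.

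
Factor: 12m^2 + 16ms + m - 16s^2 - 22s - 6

(3m - 2s - 2)(4m + 8s + 3)

Group: 3m(4m + 8s + 3) + (-2s - 2)(4m + 8s + 3); both groups contain (4m + 8s + 3).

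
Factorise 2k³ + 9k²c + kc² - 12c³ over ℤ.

Group: k(2k² + kc - 3c²) + 4c(2k² + kc - 3c²); both groups contain (2k² + kc - 3c²), so (k + 4c) is a factor with cofactor 2k² + kc - 3c².
The cofactor groups again: 2k² + kc - 3c² = 2k(k - c) + 3c(k - c); both groups contain (k - c), giving (2k + 3c)(k - c).

(k - c)(2k + 3c)(k + 4c)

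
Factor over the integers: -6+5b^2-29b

(5b+1)(b-6)

Need a pair with product 5·(-6) = -30 and sum -29: that's 1 and -30.
Split the middle term: 5b^2+b - 30b-6 = b(5b+1) - 6(5b+1).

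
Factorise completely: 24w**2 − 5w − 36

(3w − 4)(8w + 9)

Need a pair with product 24·(−36) = −864 and sum −5: that's 27 and −32.
Split the middle term: 24w**2 + 27w − 32w − 36 = 3w(8w + 9) − 4(8w + 9).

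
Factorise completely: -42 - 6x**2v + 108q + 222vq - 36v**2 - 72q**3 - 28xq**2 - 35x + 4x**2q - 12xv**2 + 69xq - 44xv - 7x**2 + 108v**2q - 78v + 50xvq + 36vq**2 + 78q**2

-(6v - 4q + 7)(x - 9q + 3)(x + 2v + 2q + 2)

Group: 6v(-x**2 - 2xv + 7xq - 5x + 18vq - 6v + 18q**2 + 12q - 6) + (-4q + 7)(-x**2 - 2xv + 7xq - 5x + 18vq - 6v + 18q**2 + 12q - 6); both groups contain (-x**2 - 2xv + 7xq - 5x + 18vq - 6v + 18q**2 + 12q - 6), so (6v - 4q + 7) is a factor with cofactor -x**2 - 2xv + 7xq - 5x + 18vq - 6v + 18q**2 + 12q - 6.
The cofactor groups again: -x**2 - 2xv + 7xq - 5x + 18vq - 6v + 18q**2 + 12q - 6 = -x(x + 2v + 2q + 2) + (9q - 3)(x + 2v + 2q + 2); both groups contain (x + 2v + 2q + 2), giving -(x - 9q + 3)(x + 2v + 2q + 2).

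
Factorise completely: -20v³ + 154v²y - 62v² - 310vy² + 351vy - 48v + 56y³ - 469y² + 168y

Group: 5v(-4v² + 30vy - 6v - 56y² + 21y) + (-y + 8)(-4v² + 30vy - 6v - 56y² + 21y); both groups contain (-4v² + 30vy - 6v - 56y² + 21y), so (5v - y + 8) is a factor with cofactor -4v² + 30vy - 6v - 56y² + 21y.
The cofactor groups again: -4v² + 30vy - 6v - 56y² + 21y = -2v(2v - 7y) + (8y - 3)(2v - 7y); both groups contain (2v - 7y), giving -(2v - 8y + 3)(2v - 7y).

-(2v - 7y)(2v - 8y + 3)(5v - y + 8)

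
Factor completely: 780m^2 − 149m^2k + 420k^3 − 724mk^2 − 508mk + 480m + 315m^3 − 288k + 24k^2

Group: 5m(63m^2 + 8mk + 156m − 140k^2 − 8k + 96) − 3k(63m^2 + 8mk + 156m − 140k^2 − 8k + 96); both groups contain (63m^2 + 8mk + 156m − 140k^2 − 8k + 96), so (5m − 3k) is a factor with cofactor 63m^2 + 8mk + 156m − 140k^2 − 8k + 96.
The cofactor groups again: 63m^2 + 8mk + 156m − 140k^2 − 8k + 96 = 9m(7m − 10k + 8) + (14k + 12)(7m − 10k + 8); both groups contain (7m − 10k + 8), giving (9m + 14k + 12)(7m − 10k + 8).

(7m − 10k + 8)(5m − 3k)(9m + 14k + 12)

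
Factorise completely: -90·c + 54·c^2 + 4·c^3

Pull out the common factor 2·c, then factor the remaining trinomial.

2·c·(2·c - 3)·(c + 15)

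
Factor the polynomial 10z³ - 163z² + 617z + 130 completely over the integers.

(2z - 13)(5z + 1)(z - 10)

Trying the rational-root candidates, z = -1/5 is a root, so (5z + 1) divides it; the quotient is 2z² - 33z + 130.
The remaining quadratic factors as (2z - 13)(z - 10).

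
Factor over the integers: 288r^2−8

Factor out 8, leaving 36r^2−1, which is a difference of two squares.

8(6r+1)(6r−1)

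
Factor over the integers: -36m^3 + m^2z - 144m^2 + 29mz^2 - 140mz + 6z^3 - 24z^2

-(4m + 3z)(9m + 2z)(m - z + 4)

Group: 4m(-9m^2 + 7mz - 36m + 2z^2 - 8z) + 3z(-9m^2 + 7mz - 36m + 2z^2 - 8z); both groups contain (-9m^2 + 7mz - 36m + 2z^2 - 8z), so (4m + 3z) is a factor with cofactor -9m^2 + 7mz - 36m + 2z^2 - 8z.
The cofactor groups again: -9m^2 + 7mz - 36m + 2z^2 - 8z = -9m(m - z + 4) - 2z(m - z + 4); both groups contain (m - z + 4), giving -(9m + 2z)(m - z + 4).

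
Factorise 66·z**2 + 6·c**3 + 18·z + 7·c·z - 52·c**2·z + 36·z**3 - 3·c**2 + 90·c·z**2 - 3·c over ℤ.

Group: 6·c·(c**2 - 9·c·z - c + 18·z**2 + 6·z) + (2·z + 3)·(c**2 - 9·c·z - c + 18·z**2 + 6·z); both groups contain (c**2 - 9·c·z - c + 18·z**2 + 6·z), so (6·c + 2·z + 3) is a factor with cofactor c**2 - 9·c·z - c + 18·z**2 + 6·z.
The cofactor groups again: c**2 - 9·c·z - c + 18·z**2 + 6·z = c·(c - 6·z) + (-3·z - 1)·(c - 6·z); both groups contain (c - 6·z), giving (c - 3·z - 1)·(c - 6·z).

(6·c + 2·z + 3)·(c - 3·z - 1)·(c - 6·z)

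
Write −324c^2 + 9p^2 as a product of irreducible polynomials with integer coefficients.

9(p − 6c)(p + 6c)

Every term has a factor of 9. Then p^2 − 36c^2 = (p)² − (6c)².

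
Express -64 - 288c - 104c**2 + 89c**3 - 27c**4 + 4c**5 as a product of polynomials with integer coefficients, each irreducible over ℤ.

(4c + 1)(c + 1)(c - 4)(c**2 - 4c + 16)

Trying the rational-root candidates, c = -1 is a root, so (c + 1) is a factor; dividing leaves 4c**4 - 31c**3 + 120c**2 - 224c - 64.
Next, c = -1/4 is a root, so (4c + 1) divides it; the quotient is c**3 - 8c**2 + 32c - 64.
Continuing, c = 4 is a root, giving the factor (c - 4) and quotient c**2 - 4c + 16.
The quadratic c**2 - 4c + 16 has discriminant -48 < 0 and is irreducible over ℤ.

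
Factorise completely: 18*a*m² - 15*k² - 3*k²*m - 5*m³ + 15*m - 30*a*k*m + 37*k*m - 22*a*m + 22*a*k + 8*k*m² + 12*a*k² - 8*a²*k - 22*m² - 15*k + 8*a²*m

-(2*a - 3*k + 5*m - 3)*(4*a - m - 5)*(k - m)

Group: k*(-8*a² + 12*a*k - 18*a*m + 22*a - 3*k*m - 15*k + 5*m² + 22*m - 15) - m*(-8*a² + 12*a*k - 18*a*m + 22*a - 3*k*m - 15*k + 5*m² + 22*m - 15); both groups contain (-8*a² + 12*a*k - 18*a*m + 22*a - 3*k*m - 15*k + 5*m² + 22*m - 15), so (k - m) is a factor with cofactor -8*a² + 12*a*k - 18*a*m + 22*a - 3*k*m - 15*k + 5*m² + 22*m - 15.
The cofactor groups again: -8*a² + 12*a*k - 18*a*m + 22*a - 3*k*m - 15*k + 5*m² + 22*m - 15 = -2*a*(4*a - m - 5) + (3*k - 5*m + 3)*(4*a - m - 5); both groups contain (4*a - m - 5), giving -(2*a - 3*k + 5*m - 3)*(4*a - m - 5).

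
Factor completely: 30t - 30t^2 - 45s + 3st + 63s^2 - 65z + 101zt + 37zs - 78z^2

Group: -6z(13z + 9s - 6t) + (7s + 5t - 5)(13z + 9s - 6t); both groups contain (13z + 9s - 6t).

-(6z - 7s - 5t + 5)(13z + 9s - 6t)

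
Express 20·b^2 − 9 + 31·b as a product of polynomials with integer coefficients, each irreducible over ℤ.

(4·b − 1)·(5·b + 9)

Need a pair with product 20·(−9) = −180 and sum 31: that's −5 and 36.
Split the middle term: 20·b^2 − 5·b + 36·b − 9 = 5·b·(4·b − 1) + 9·(4·b − 1).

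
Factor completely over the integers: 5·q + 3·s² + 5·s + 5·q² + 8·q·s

Group: q·(5·q + 3·s + 5) + s·(5·q + 3·s + 5); both groups contain (5·q + 3·s + 5).

(5·q + 3·s + 5)·(q + s)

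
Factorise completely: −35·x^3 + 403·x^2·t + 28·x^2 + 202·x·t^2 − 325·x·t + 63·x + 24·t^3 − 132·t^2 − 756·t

Group: 5·x·(−7·x^2 + 82·x·t − 7·x + 24·t^2 + 84·t) + (t − 9)·(−7·x^2 + 82·x·t − 7·x + 24·t^2 + 84·t); both groups contain (−7·x^2 + 82·x·t − 7·x + 24·t^2 + 84·t), so (5·x + t − 9) is a factor with cofactor −7·x^2 + 82·x·t − 7·x + 24·t^2 + 84·t.
The cofactor groups again: −7·x^2 + 82·x·t − 7·x + 24·t^2 + 84·t = −x·(7·x + 2·t + 7) + 12·t·(7·x + 2·t + 7); both groups contain (7·x + 2·t + 7), giving −(x − 12·t)·(7·x + 2·t + 7).

−(x − 12·t)·(7·x + 2·t + 7)·(5·x + t − 9)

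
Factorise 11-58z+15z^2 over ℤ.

Need a pair with product 15·11 = 165 and sum -58: that's -3 and -55.
Split the middle term: 15z^2-3z - 55z+11 = 3z(5z-1) - 11(5z-1).

(3z-11)(5z-1)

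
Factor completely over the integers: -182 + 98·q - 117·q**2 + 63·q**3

Group as (63·q**3 + 98·q) + (-117·q**2 - 182) = 7·q·(9·q**2 + 14) - 13·(9·q**2 + 14).
Both groups share the factor (9·q**2 + 14).

(7·q - 13)·(9·q**2 + 14)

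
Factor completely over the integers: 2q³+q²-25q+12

Trying the rational-root candidates, q = 1/2 is a root, so (2q-1) is a factor; dividing leaves q²+q-12.
The remaining quadratic factors as (q+4)(q-3).

(2q-1)(q+4)(q-3)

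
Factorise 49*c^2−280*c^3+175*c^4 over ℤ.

7*c^2*(5*c−1)*(5*c−7)

Pull out the common factor 7*c^2, then factor the remaining trinomial.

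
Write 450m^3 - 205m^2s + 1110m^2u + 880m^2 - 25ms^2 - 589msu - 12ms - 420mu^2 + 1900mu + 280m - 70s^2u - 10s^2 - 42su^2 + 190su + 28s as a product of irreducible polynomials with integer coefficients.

(10m + s)(5m + 14u + 2)(9m - 5s - 3u + 14)

Group: 10m(45m^2 - 25ms + 111mu + 88m - 70su - 10s - 42u^2 + 190u + 28) + s(45m^2 - 25ms + 111mu + 88m - 70su - 10s - 42u^2 + 190u + 28); both groups contain (45m^2 - 25ms + 111mu + 88m - 70su - 10s - 42u^2 + 190u + 28), so (10m + s) is a factor with cofactor 45m^2 - 25ms + 111mu + 88m - 70su - 10s - 42u^2 + 190u + 28.
The cofactor groups again: 45m^2 - 25ms + 111mu + 88m - 70su - 10s - 42u^2 + 190u + 28 = 9m(5m + 14u + 2) + (-5s - 3u + 14)(5m + 14u + 2); both groups contain (5m + 14u + 2), giving (9m - 5s - 3u + 14)(5m + 14u + 2).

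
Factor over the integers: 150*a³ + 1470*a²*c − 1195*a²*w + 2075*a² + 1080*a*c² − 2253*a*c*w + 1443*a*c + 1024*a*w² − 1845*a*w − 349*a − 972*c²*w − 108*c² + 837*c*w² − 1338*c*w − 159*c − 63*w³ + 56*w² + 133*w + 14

Group: a*(150*a² + 120*a*c − 145*a*w − 25*a − 108*c*w − 12*c + 9*w² + 10*w + 1) + (9*c − 7*w + 14)*(150*a² + 120*a*c − 145*a*w − 25*a − 108*c*w − 12*c + 9*w² + 10*w + 1); both groups contain (150*a² + 120*a*c − 145*a*w − 25*a − 108*c*w − 12*c + 9*w² + 10*w + 1), so (a + 9*c − 7*w + 14) is a factor with cofactor 150*a² + 120*a*c − 145*a*w − 25*a − 108*c*w − 12*c + 9*w² + 10*w + 1.
The cofactor groups again: 150*a² + 120*a*c − 145*a*w − 25*a − 108*c*w − 12*c + 9*w² + 10*w + 1 = 15*a*(10*a − 9*w − 1) + (12*c − w − 1)*(10*a − 9*w − 1); both groups contain (10*a − 9*w − 1), giving (15*a + 12*c − w − 1)*(10*a − 9*w − 1).

(10*a − 9*w − 1)*(15*a + 12*c − w − 1)*(a + 9*c − 7*w + 14)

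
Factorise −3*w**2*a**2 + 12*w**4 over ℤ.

3*w**2*(2*w − a)*(2*w + a)

Every term has a factor of 3*w**2. Then 4*w**2 − a**2 = (2*w)² − (a)².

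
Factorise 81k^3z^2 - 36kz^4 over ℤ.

9kz^2(3k + 2z)(3k - 2z)

Factor out 9kz^2, leaving 9k^2 - 4z^2, which is a difference of two squares.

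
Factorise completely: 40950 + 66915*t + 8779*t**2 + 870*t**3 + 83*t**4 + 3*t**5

(3*t + 2)*(t + 13)*(t + 15)*(t**2 - t + 105)

By the rational root theorem, t = -2/3 is a root, giving the factor (3*t + 2) and quotient t**4 + 27*t**3 + 272*t**2 + 2745*t + 20475.
Next, t = -13 is a root, so (t + 13) is a factor; dividing leaves t**3 + 14*t**2 + 90*t + 1575.
Then t = -15 is a root, so (t + 15) divides it; the quotient is t**2 - t + 105.
The quadratic t**2 - t + 105 has discriminant -419 < 0 and is irreducible over ℤ.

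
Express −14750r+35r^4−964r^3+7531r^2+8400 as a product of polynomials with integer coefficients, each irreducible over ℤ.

Among the possible rational roots, r = 8/7 is a root, so (7r−8) is a factor; dividing leaves 5r^3−132r^2+925r−1050.
Then r = 10 is a root, so (r−10) is a factor; dividing leaves 5r^2−82r+105.
The remaining quadratic factors as (r−15)(5r−7).

(5r−7)(7r−8)(r−10)(r−15)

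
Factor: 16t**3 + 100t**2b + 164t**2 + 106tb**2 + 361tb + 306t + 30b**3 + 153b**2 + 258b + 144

(4t + 2b + 3)(4t + 3b + 6)(t + 5b + 8)

Group: 4t(4t**2 + 22tb + 35t + 10b**2 + 31b + 24) + (3b + 6)(4t**2 + 22tb + 35t + 10b**2 + 31b + 24); both groups contain (4t**2 + 22tb + 35t + 10b**2 + 31b + 24), so (4t + 3b + 6) is a factor with cofactor 4t**2 + 22tb + 35t + 10b**2 + 31b + 24.
The cofactor groups again: 4t**2 + 22tb + 35t + 10b**2 + 31b + 24 = 4t(t + 5b + 8) + (2b + 3)(t + 5b + 8); both groups contain (t + 5b + 8), giving (4t + 2b + 3)(t + 5b + 8).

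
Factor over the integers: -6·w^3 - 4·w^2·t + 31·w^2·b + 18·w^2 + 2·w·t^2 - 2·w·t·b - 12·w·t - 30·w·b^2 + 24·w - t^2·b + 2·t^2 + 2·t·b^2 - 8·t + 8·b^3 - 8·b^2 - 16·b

Group: w·(-6·w^2 + 2·w·t + 7·w·b - 6·w - t·b + 2·t - 2·b^2 + 4·b) + (t - 4·b - 4)·(-6·w^2 + 2·w·t + 7·w·b - 6·w - t·b + 2·t - 2·b^2 + 4·b); both groups contain (-6·w^2 + 2·w·t + 7·w·b - 6·w - t·b + 2·t - 2·b^2 + 4·b), so (w + t - 4·b - 4) is a factor with cofactor -6·w^2 + 2·w·t + 7·w·b - 6·w - t·b + 2·t - 2·b^2 + 4·b.
The cofactor groups again: -6·w^2 + 2·w·t + 7·w·b - 6·w - t·b + 2·t - 2·b^2 + 4·b = -2·w·(3·w - t - 2·b) + (b - 2)·(3·w - t - 2·b); both groups contain (3·w - t - 2·b), giving -(2·w - b + 2)·(3·w - t - 2·b).

-(3·w - t - 2·b)·(w + t - 4·b - 4)·(2·w - b + 2)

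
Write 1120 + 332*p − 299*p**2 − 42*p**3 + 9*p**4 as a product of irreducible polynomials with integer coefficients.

(3*p + 5)*(3*p − 7)*(p + 4)*(p − 8)

Trying the rational-root candidates, p = −4 is a root, so (p + 4) is a factor; dividing leaves 9*p**3 − 78*p**2 + 13*p + 280.
Next, p = 7/3 is a root, giving the factor (3*p − 7) and quotient 3*p**2 − 19*p − 40.
The remaining quadratic factors as (p − 8)(3*p + 5).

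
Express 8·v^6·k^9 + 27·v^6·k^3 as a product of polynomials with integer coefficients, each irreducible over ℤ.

Every term has a factor of v^6·k^3; factoring it out leaves 8·k^6 + 27.
Recognize a sum of cubes with the parts 2·k^2 and 3.

k^3·v^6·(2·k^2 + 3)·(4·k^4 - 6·k^2 + 9)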